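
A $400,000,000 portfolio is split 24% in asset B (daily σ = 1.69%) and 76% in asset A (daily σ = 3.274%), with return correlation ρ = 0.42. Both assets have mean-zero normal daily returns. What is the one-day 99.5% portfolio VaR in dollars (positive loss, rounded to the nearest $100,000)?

σ_p² = 0.24²·1.69² + 0.76²·3.274² + 2·0.42·0.24·0.76·1.69·3.274 = 7.2036 (%²).
σ_p = √7.2036 = 2.684%.
At 99.5%, z = 2.576.
VaR = 2.576 × 2.684% = 6.914%; on $400,000,000 that is $27,656,000.

$27,700,000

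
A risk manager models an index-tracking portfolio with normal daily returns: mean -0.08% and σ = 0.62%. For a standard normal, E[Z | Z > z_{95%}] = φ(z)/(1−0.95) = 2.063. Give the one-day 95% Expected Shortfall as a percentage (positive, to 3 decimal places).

ES = −(-0.08%) + 0.62% × 2.063 = 1.359%.

1.359%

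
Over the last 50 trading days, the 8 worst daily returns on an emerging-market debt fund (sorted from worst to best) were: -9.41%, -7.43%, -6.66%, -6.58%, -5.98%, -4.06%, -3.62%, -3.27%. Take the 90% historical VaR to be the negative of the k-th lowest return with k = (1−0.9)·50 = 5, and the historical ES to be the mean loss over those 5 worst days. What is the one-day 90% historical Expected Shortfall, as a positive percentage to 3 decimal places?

7.212%

The 5 worst returns sum to -36.06%.
ES = −(-36.06%) / 5 = 7.212%.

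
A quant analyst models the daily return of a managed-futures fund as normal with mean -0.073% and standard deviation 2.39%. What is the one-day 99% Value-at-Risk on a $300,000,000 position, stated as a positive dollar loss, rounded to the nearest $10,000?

$16,900,000

At 99% one-sided, z = 2.326.
VaR = −μ + z·σ = −(-0.073%) + 2.326 × 2.39% = 5.632%.
On $300,000,000: 0.05632 × $300,000,000 = $16,896,000.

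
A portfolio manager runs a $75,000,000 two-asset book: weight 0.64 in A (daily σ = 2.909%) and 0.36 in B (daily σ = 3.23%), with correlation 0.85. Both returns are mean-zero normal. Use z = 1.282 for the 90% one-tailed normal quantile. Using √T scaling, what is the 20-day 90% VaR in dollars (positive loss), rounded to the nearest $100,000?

σ_p = √(0.64²·2.909² + 0.36²·3.23² + 2·0.85·0.64·0.36·2.909·3.23) = 2.915%.
σ_{20d} = 2.915% × √20 = 13.036%.
VaR = 1.282 × 13.036% = 16.712%; on $75,000,000 that is $12,534,000.

$12,500,000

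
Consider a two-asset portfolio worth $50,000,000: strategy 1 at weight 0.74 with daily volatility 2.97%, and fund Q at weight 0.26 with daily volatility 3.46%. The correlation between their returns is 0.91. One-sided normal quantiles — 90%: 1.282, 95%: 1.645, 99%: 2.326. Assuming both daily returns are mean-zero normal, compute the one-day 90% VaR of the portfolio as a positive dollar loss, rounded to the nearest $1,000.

σ_p² = 0.74²·2.97² + 0.26²·3.46² + 2·0.91·0.74·0.26·2.97·3.46 = 9.2380 (%²).
σ_p = √9.2380 = 3.039%.
VaR = 1.282 × 3.039% = 3.896%; on $50,000,000 that is $1,948,000.

$1,948,000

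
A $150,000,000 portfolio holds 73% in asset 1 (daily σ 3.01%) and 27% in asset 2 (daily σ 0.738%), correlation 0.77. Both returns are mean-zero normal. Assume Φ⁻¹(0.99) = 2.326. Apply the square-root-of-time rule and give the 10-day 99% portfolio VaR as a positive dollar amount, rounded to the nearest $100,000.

σ_p = √(0.73²·3.01² + 0.27²·0.738² + 2·0.77·0.73·0.27·3.01·0.738) = 2.354%.
σ_{10d} = 2.354% × √10 = 7.444%.
VaR = 2.326 × 7.444% = 17.315%; on $150,000,000 that is $25,972,500.

$26,000,000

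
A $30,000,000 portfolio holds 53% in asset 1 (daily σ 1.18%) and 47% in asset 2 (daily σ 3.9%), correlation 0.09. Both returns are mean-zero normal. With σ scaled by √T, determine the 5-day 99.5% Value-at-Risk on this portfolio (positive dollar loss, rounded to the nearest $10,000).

σ_p = √(0.53²·1.18² + 0.47²·3.9² + 2·0.09·0.53·0.47·1.18·3.9) = 1.989%.
σ_{5d} = 1.989% × √5 = 4.448%.
z(99.5%) = 2.576.
VaR = 2.576 × 4.448% = 11.458%; on $30,000,000 that is $3,437,400.

$3,440,000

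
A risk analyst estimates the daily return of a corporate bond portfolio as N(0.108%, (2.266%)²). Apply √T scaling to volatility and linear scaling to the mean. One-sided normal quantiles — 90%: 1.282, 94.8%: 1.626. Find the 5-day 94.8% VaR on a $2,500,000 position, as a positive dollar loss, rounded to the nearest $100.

$192,500

σ_{5d} = 2.266% × √5 = 5.067%; μ_{5d} = 5 × 0.108% = 0.540%.
VaR = −(0.540%) + 1.626 × 5.067% = 7.699%.
On $2,500,000: 0.07699 × $2,500,000 = $192,475.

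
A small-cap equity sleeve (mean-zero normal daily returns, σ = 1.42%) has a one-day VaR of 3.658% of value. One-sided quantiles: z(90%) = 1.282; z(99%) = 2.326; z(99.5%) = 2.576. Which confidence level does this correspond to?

Implied z = VaR/σ = 3.658 / 1.42 = 2.576.
This matches z(99.5%) = 2.576.

99.5%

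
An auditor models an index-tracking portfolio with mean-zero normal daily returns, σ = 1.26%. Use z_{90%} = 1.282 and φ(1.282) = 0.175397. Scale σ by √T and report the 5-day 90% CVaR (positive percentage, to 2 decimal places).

4.94%

σ_{5d} = 1.26% × √5 = 2.817%.
ES multiplier = φ(z)/(1−α) = 0.175397/0.1 = 1.754.
ES = 2.817% × 1.754 = 4.941%.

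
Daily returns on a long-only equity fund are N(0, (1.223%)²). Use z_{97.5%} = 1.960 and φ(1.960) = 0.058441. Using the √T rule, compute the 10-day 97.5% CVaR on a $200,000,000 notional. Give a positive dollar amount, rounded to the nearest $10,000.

$18,080,000

σ_{10d} = 1.223% × √10 = 3.867%.
ES multiplier = φ(z)/(1−α) = 0.058441/0.025 = 2.338.
ES = 3.867% × 2.338 = 9.041%; on $200,000,000: $18,082,000.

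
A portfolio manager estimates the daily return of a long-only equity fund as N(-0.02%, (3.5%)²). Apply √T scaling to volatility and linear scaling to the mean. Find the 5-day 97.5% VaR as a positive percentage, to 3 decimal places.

15.439%

At 97.5%, z = 1.960.
σ_{5d} = 3.5% × √5 = 7.826%; μ_{5d} = 5 × -0.02% = -0.100%.
VaR = −(-0.100%) + 1.960 × 7.826% = 15.439%.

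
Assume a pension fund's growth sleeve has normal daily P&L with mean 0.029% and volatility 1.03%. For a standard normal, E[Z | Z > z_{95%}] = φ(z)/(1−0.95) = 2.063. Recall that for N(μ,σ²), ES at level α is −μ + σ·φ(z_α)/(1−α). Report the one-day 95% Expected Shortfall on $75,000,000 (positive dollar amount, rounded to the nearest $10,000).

ES = −(0.029%) + 1.03% × 2.063 = 2.096%.
On $75,000,000: 0.02096 × $75,000,000 = $1,572,000.

$1,570,000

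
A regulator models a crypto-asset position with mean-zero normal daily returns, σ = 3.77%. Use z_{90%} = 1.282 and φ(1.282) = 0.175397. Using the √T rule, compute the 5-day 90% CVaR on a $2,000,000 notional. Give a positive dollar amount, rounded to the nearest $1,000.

σ_{5d} = 3.77% × √5 = 8.430%.
ES multiplier = φ(z)/(1−α) = 0.175397/0.1 = 1.754.
ES = 8.430% × 1.754 = 14.786%; on $2,000,000: $295,720.

$296,000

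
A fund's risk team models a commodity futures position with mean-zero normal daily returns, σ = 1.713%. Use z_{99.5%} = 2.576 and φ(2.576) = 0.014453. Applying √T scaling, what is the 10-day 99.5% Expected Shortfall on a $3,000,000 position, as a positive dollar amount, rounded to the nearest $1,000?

σ_{10d} = 1.713% × √10 = 5.417%.
ES multiplier = φ(z)/(1−α) = 0.014453/0.005 = 2.891.
ES = 5.417% × 2.891 = 15.661%; on $3,000,000: $469,830.

$470,000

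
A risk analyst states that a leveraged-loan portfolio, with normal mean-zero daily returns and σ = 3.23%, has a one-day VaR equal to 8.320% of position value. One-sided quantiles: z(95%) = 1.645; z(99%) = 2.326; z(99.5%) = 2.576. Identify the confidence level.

99.5%

Implied z = VaR/σ = 8.320 / 3.23 = 2.576.
This matches z(99.5%) = 2.576.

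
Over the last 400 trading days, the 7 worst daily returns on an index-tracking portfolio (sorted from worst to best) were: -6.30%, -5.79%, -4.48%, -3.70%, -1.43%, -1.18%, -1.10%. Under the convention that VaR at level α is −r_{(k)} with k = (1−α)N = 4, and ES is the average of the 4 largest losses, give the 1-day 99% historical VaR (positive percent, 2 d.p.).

k = 4; the 4th lowest return is -3.70%, so VaR = 3.70%.

3.70%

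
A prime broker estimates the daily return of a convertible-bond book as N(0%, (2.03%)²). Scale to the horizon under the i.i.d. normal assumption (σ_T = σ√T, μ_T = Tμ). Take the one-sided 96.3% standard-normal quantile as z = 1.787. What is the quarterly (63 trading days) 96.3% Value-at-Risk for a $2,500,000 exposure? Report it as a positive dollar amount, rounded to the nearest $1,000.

σ_{63d} = 2.03% × √63 = 16.113%.
VaR = 1.787 × 16.113% = 28.794%.
On $2,500,000: 0.28794 × $2,500,000 = $719,850.

$720,000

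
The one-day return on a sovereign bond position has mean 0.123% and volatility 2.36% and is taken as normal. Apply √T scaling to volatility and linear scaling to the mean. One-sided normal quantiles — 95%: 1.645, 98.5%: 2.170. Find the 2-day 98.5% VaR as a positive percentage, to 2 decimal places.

σ_{2d} = 2.36% × √2 = 3.338%; μ_{2d} = 2 × 0.123% = 0.246%.
VaR = −(0.246%) + 2.170 × 3.338% = 6.997%.

7.00%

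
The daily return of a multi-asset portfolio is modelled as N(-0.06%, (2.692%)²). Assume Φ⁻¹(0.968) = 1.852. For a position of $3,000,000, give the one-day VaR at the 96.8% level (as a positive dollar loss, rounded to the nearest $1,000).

$151,000

VaR = −μ + z·σ = −(-0.06%) + 1.852 × 2.692% = 5.046%.
On $3,000,000: 0.05046 × $3,000,000 = $151,380.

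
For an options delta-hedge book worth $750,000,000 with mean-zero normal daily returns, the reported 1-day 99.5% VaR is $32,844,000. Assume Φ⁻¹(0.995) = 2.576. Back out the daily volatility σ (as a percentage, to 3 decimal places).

1.700%

VaR as a fraction: $32,844,000 / $750,000,000 = 4.379%.
σ = VaR / z = 4.379% / 2.576 = 1.700%.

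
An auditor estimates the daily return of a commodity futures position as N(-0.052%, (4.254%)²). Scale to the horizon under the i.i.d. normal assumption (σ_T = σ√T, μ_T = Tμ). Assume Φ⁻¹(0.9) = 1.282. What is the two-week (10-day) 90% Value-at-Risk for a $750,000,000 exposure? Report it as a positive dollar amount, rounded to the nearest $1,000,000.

σ_{10d} = 4.254% × √10 = 13.452%; μ_{10d} = 10 × -0.052% = -0.520%.
VaR = −(-0.520%) + 1.282 × 13.452% = 17.765%.
On $750,000,000: 0.17765 × $750,000,000 = $133,237,500.

$133,000,000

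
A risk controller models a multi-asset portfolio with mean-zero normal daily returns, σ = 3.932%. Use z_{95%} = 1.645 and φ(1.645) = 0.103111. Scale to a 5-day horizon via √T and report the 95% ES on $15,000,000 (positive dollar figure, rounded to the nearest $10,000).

σ_{5d} = 3.932% × √5 = 8.792%.
ES multiplier = φ(z)/(1−α) = 0.103111/0.05 = 2.062.
ES = 8.792% × 2.062 = 18.129%; on $15,000,000: $2,719,350.

$2,720,000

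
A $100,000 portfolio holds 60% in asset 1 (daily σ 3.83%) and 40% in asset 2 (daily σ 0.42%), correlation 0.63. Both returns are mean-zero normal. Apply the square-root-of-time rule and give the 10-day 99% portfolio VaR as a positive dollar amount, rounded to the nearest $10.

σ_p = √(0.6²·3.83² + 0.4²·0.42² + 2·0.63·0.6·0.4·3.83·0.42) = 2.407%.
σ_{10d} = 2.407% × √10 = 7.612%.
z(99%) = 2.326.
VaR = 2.326 × 7.612% = 17.706%; on $100,000 that is $17,706.

$17,710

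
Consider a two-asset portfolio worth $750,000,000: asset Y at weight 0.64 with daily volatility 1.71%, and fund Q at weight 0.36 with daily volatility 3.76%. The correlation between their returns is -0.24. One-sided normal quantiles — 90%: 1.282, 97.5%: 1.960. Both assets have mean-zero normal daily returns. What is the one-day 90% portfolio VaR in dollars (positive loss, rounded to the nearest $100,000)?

σ_p² = 0.64²·1.71² + 0.36²·3.76² + 2·-0.24·0.64·0.36·1.71·3.76 = 2.3189 (%²).
σ_p = √2.3189 = 1.523%.
VaR = 1.282 × 1.523% = 1.952%; on $750,000,000 that is $14,640,000.

$14,600,000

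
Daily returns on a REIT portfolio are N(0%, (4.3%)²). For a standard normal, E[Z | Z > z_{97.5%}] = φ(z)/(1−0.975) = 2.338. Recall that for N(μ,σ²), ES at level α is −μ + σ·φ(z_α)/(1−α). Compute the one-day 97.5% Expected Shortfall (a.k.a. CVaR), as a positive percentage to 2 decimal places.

ES = 4.3% × 2.338 = 10.053%.

10.05%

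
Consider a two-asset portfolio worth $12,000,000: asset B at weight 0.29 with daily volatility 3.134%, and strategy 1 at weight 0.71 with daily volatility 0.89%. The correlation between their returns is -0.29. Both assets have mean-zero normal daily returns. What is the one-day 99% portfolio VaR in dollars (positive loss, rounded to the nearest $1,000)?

$264,000

σ_p² = 0.29²·3.134² + 0.71²·0.89² + 2·-0.29·0.29·0.71·3.134·0.89 = 0.8922 (%²).
σ_p = √0.8922 = 0.945%.
At 99%, z = 2.326.
VaR = 2.326 × 0.945% = 2.198%; on $12,000,000 that is $263,760.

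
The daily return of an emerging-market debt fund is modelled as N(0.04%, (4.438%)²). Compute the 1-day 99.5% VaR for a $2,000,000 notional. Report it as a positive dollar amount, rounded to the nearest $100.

$227,800

At 99.5% one-sided, z = 2.576.
VaR = −μ + z·σ = −(0.04%) + 2.576 × 4.438% = 11.392%.
On $2,000,000: 0.11392 × $2,000,000 = $227,840.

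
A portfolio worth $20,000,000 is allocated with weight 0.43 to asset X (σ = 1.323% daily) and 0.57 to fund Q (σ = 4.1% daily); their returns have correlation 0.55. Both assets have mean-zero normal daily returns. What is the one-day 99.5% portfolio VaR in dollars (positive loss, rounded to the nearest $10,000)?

$1,390,000

σ_p² = 0.43²·1.323² + 0.57²·4.1² + 2·0.55·0.43·0.57·1.323·4.1 = 7.2477 (%²).
σ_p = √7.2477 = 2.692%.
At 99.5%, z = 2.576.
VaR = 2.576 × 2.692% = 6.935%; on $20,000,000 that is $1,387,000.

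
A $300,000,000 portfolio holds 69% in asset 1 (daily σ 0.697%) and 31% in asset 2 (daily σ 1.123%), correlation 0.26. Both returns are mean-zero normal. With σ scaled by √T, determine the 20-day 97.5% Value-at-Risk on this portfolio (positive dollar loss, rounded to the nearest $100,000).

$17,400,000

σ_p = √(0.69²·0.697² + 0.31²·1.123² + 2·0.26·0.69·0.31·0.697·1.123) = 0.663%.
σ_{20d} = 0.663% × √20 = 2.965%.
z(97.5%) = 1.960.
VaR = 1.960 × 2.965% = 5.811%; on $300,000,000 that is $17,433,000.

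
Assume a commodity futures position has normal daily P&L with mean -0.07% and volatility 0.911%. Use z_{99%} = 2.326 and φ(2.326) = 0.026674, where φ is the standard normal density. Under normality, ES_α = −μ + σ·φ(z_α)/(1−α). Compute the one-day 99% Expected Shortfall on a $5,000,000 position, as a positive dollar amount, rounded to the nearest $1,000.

$125,000

Tail multiplier: φ(z)/(1−α) = 0.026674 / 0.01 = 2.667.
ES = −(-0.07%) + 0.911% × 2.667 = 2.500%.
On $5,000,000: 0.02500 × $5,000,000 = $125,000.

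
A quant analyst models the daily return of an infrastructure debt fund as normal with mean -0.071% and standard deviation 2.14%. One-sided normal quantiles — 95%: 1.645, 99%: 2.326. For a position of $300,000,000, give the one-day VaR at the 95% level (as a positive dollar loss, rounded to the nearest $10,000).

$10,770,000

VaR = −μ + z·σ = −(-0.071%) + 1.645 × 2.14% = 3.591%.
On $300,000,000: 0.03591 × $300,000,000 = $10,773,000.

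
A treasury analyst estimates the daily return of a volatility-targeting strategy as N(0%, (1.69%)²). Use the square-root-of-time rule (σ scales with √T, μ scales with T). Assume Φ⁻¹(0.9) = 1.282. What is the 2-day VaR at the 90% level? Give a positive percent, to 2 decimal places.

3.06%

σ_{2d} = 1.69% × √2 = 2.390%.
VaR = 1.282 × 2.390% = 3.064%.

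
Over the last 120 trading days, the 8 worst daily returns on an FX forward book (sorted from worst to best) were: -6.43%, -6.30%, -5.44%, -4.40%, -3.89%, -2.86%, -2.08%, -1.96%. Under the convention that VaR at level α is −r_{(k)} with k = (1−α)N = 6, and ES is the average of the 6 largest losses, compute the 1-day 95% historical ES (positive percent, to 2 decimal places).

4.89%

The 6 worst returns sum to -29.32%.
ES = −(-29.32%) / 6 = 4.8866…% ≈ 4.89%.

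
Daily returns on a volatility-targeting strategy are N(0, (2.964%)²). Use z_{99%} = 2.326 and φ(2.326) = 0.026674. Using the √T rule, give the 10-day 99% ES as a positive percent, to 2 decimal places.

σ_{10d} = 2.964% × √10 = 9.373%.
ES multiplier = φ(z)/(1−α) = 0.026674/0.01 = 2.667.
ES = 9.373% × 2.667 = 24.998%.

25.00%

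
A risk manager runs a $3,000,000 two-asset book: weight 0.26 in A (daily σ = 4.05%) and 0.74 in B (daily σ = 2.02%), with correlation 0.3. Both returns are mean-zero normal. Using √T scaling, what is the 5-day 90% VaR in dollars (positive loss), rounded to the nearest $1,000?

$178,000

σ_p = √(0.26²·4.05² + 0.74²·2.02² + 2·0.3·0.26·0.74·4.05·2.02) = 2.071%.
σ_{5d} = 2.071% × √5 = 4.631%.
z(90%) = 1.282.
VaR = 1.282 × 4.631% = 5.937%; on $3,000,000 that is $178,110.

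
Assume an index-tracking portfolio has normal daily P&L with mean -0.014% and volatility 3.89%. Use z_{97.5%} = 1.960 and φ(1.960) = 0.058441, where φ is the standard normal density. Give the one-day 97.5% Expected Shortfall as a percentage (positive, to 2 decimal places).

Tail multiplier: φ(z)/(1−α) = 0.058441 / 0.025 = 2.338.
ES = −(-0.014%) + 3.89% × 2.338 = 9.109%.

9.11%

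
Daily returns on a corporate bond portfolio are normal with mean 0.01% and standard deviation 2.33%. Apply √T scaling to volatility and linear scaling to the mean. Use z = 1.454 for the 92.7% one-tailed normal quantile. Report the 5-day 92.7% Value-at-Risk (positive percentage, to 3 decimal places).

σ_{5d} = 2.33% × √5 = 5.210%; μ_{5d} = 5 × 0.01% = 0.050%.
VaR = −(0.050%) + 1.454 × 5.210% = 7.525%.

7.525%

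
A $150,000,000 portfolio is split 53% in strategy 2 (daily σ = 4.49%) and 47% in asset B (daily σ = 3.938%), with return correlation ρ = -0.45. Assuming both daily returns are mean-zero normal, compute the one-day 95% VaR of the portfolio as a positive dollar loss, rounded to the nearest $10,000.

$5,590,000

σ_p² = 0.53²·4.49² + 0.47²·3.938² + 2·-0.45·0.53·0.47·4.49·3.938 = 5.1246 (%²).
σ_p = √5.1246 = 2.264%.
At 95%, z = 1.645.
VaR = 1.645 × 2.264% = 3.724%; on $150,000,000 that is $5,586,000.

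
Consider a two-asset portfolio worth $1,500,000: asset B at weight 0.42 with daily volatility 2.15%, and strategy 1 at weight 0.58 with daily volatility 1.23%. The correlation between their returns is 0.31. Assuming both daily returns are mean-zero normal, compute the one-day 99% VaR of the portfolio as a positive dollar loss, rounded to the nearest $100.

$45,800

σ_p² = 0.42²·2.15² + 0.58²·1.23² + 2·0.31·0.42·0.58·2.15·1.23 = 1.7238 (%²).
σ_p = √1.7238 = 1.313%.
At 99%, z = 2.326.
VaR = 2.326 × 1.313% = 3.054%; on $1,500,000 that is $45,810.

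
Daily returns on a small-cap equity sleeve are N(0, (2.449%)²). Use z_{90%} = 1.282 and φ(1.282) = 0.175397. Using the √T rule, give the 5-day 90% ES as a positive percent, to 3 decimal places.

σ_{5d} = 2.449% × √5 = 5.476%.
ES multiplier = φ(z)/(1−α) = 0.175397/0.1 = 1.754.
ES = 5.476% × 1.754 = 9.605%.

9.605%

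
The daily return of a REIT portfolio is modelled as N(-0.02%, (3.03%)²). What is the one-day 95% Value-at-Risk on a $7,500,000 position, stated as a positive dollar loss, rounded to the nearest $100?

$375,300

At 95% one-sided, z = 1.645.
VaR = −μ + z·σ = −(-0.02%) + 1.645 × 3.03% = 5.004%.
On $7,500,000: 0.05004 × $7,500,000 = $375,300.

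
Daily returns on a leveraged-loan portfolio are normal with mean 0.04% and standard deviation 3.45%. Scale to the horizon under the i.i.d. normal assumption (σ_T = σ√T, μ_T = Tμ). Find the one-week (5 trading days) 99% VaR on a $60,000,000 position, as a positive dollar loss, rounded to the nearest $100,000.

At 99%, z = 2.326.
σ_{5d} = 3.45% × √5 = 7.714%; μ_{5d} = 5 × 0.04% = 0.200%.
VaR = −(0.200%) + 2.326 × 7.714% = 17.743%.
On $60,000,000: 0.17743 × $60,000,000 = $10,645,800.

$10,600,000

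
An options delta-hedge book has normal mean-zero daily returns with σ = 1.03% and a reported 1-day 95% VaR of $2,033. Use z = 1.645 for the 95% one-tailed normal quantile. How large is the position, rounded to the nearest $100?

$120,000

VaR as a fraction of value: z·σ = 1.645 × 1.03% = 1.69435%.
Position = $2,033 / 0.0169435 = $119,987.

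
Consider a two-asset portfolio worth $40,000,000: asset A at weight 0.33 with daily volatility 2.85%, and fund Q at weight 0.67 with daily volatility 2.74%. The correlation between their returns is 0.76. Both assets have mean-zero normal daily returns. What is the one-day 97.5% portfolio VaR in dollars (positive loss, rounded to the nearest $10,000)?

σ_p² = 0.33²·2.85² + 0.67²·2.74² + 2·0.76·0.33·0.67·2.85·2.74 = 6.8791 (%²).
σ_p = √6.8791 = 2.623%.
At 97.5%, z = 1.960.
VaR = 1.960 × 2.623% = 5.141%; on $40,000,000 that is $2,056,400.

$2,060,000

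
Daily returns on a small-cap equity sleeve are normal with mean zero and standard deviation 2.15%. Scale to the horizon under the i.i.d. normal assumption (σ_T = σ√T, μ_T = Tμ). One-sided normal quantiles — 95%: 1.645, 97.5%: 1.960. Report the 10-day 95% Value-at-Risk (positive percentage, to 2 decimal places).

11.18%

σ_{10d} = 2.15% × √10 = 6.799%.
VaR = 1.645 × 6.799% = 11.184%.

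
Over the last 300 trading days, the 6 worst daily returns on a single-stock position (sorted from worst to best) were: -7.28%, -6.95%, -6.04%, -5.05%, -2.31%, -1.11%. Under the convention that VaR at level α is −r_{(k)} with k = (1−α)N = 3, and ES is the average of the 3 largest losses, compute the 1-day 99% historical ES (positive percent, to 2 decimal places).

6.76%

The 3 worst returns sum to -20.27%.
ES = −(-20.27%) / 3 = 6.7566…% ≈ 6.76%.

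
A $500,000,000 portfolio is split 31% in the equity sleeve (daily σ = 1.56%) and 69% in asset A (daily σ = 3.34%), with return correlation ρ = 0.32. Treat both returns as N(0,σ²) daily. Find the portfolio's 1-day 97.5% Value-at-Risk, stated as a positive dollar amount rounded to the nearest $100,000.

σ_p² = 0.31²·1.56² + 0.69²·3.34² + 2·0.32·0.31·0.69·1.56·3.34 = 6.2583 (%²).
σ_p = √6.2583 = 2.502%.
At 97.5%, z = 1.960.
VaR = 1.960 × 2.502% = 4.904%; on $500,000,000 that is $24,520,000.

$24,500,000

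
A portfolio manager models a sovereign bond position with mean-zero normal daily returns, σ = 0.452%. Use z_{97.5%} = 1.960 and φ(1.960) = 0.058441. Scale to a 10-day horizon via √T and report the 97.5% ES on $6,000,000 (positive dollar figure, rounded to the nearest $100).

$200,500

σ_{10d} = 0.452% × √10 = 1.429%.
ES multiplier = φ(z)/(1−α) = 0.058441/0.025 = 2.338.
ES = 1.429% × 2.338 = 3.341%; on $6,000,000: $200,460.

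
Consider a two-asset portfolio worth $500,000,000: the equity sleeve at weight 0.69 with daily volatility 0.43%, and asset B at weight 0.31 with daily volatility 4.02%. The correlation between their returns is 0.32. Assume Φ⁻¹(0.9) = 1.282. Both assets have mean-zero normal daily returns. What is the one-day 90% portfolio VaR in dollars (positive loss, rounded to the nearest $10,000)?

$8,780,000

σ_p² = 0.69²·0.43² + 0.31²·4.02² + 2·0.32·0.69·0.31·0.43·4.02 = 1.8777 (%²).
σ_p = √1.8777 = 1.370%.
VaR = 1.282 × 1.370% = 1.756%; on $500,000,000 that is $8,780,000.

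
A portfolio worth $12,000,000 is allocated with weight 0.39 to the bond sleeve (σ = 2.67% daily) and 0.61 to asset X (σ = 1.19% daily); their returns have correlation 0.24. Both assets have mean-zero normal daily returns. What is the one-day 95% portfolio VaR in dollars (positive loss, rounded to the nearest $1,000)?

$277,000

σ_p² = 0.39²·2.67² + 0.61²·1.19² + 2·0.24·0.39·0.61·2.67·1.19 = 1.9741 (%²).
σ_p = √1.9741 = 1.405%.
At 95%, z = 1.645.
VaR = 1.645 × 1.405% = 2.311%; on $12,000,000 that is $277,320.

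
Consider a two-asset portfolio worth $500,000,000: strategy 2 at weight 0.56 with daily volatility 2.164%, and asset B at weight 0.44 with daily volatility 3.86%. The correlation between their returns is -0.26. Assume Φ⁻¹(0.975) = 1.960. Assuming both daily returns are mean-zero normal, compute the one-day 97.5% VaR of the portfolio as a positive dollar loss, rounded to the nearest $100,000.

σ_p² = 0.56²·2.164² + 0.44²·3.86² + 2·-0.26·0.56·0.44·2.164·3.86 = 3.2829 (%²).
σ_p = √3.2829 = 1.812%.
VaR = 1.960 × 1.812% = 3.552%; on $500,000,000 that is $17,760,000.

$17,800,000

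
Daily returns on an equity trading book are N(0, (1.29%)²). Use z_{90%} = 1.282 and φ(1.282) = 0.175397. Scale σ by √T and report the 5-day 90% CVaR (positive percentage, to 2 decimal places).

5.06%

σ_{5d} = 1.29% × √5 = 2.885%.
ES multiplier = φ(z)/(1−α) = 0.175397/0.1 = 1.754.
ES = 2.885% × 1.754 = 5.060%.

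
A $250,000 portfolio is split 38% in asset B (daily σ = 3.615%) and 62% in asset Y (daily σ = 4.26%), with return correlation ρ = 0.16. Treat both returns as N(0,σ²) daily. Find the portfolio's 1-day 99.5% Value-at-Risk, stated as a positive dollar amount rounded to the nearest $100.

σ_p² = 0.38²·3.615² + 0.62²·4.26² + 2·0.16·0.38·0.62·3.615·4.26 = 10.0240 (%²).
σ_p = √10.0240 = 3.166%.
At 99.5%, z = 2.576.
VaR = 2.576 × 3.166% = 8.156%; on $250,000 that is $20,390.

$20,400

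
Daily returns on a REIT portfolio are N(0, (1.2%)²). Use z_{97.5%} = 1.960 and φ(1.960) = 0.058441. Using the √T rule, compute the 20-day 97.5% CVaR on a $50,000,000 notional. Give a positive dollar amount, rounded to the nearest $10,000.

σ_{20d} = 1.2% × √20 = 5.367%.
ES multiplier = φ(z)/(1−α) = 0.058441/0.025 = 2.338.
ES = 5.367% × 2.338 = 12.548%; on $50,000,000: $6,274,000.

$6,270,000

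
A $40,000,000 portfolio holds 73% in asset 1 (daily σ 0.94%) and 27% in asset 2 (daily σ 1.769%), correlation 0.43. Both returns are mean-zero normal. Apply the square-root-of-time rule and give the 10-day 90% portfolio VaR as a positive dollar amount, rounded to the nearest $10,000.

σ_p = √(0.73²·0.94² + 0.27²·1.769² + 2·0.43·0.73·0.27·0.94·1.769) = 0.990%.
σ_{10d} = 0.990% × √10 = 3.131%.
z(90%) = 1.282.
VaR = 1.282 × 3.131% = 4.014%; on $40,000,000 that is $1,605,600.

$1,610,000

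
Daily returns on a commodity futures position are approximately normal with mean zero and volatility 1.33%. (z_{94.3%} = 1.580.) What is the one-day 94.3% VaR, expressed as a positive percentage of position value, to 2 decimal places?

2.10%

VaR = z·σ = 1.580 × 1.33% = 2.101%.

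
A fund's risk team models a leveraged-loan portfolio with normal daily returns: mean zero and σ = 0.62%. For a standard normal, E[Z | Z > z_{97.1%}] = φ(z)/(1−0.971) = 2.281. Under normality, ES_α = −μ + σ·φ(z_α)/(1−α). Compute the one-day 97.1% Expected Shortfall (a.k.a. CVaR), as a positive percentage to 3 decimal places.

ES = 0.62% × 2.281 = 1.414%.

1.414%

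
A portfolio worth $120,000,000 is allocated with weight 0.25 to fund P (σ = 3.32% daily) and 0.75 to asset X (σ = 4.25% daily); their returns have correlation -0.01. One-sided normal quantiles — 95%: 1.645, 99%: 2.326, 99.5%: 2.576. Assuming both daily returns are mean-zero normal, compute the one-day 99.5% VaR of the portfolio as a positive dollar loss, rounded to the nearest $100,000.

σ_p² = 0.25²·3.32² + 0.75²·4.25² + 2·-0.01·0.25·0.75·3.32·4.25 = 10.7961 (%²).
σ_p = √10.7961 = 3.286%.
VaR = 2.576 × 3.286% = 8.465%; on $120,000,000 that is $10,158,000.

$10,200,000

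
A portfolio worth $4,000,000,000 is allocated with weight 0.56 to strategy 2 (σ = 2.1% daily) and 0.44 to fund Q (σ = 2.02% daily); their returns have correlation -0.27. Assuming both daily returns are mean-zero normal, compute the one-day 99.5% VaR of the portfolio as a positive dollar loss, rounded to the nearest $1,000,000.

$131,000,000

σ_p² = 0.56²·2.1² + 0.44²·2.02² + 2·-0.27·0.56·0.44·2.1·2.02 = 1.6085 (%²).
σ_p = √1.6085 = 1.268%.
At 99.5%, z = 2.576.
VaR = 2.576 × 1.268% = 3.266%; on $4,000,000,000 that is $130,640,000.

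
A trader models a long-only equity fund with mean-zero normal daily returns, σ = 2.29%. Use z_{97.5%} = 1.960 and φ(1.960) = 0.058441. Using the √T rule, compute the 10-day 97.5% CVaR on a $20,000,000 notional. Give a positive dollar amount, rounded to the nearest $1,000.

σ_{10d} = 2.29% × √10 = 7.242%.
ES multiplier = φ(z)/(1−α) = 0.058441/0.025 = 2.338.
ES = 7.242% × 2.338 = 16.932%; on $20,000,000: $3,386,400.

$3,386,000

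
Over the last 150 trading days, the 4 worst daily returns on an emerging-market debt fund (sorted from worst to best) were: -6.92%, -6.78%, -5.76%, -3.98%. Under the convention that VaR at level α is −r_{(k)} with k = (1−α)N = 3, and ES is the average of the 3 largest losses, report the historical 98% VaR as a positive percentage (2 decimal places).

5.76%

k = 3; the 3rd lowest return is -5.76%, so VaR = 5.76%.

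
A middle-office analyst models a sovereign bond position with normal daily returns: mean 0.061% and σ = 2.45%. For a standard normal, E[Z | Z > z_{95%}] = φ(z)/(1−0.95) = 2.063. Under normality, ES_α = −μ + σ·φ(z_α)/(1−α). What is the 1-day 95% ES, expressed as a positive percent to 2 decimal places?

ES = −(0.061%) + 2.45% × 2.063 = 4.993%.

4.99%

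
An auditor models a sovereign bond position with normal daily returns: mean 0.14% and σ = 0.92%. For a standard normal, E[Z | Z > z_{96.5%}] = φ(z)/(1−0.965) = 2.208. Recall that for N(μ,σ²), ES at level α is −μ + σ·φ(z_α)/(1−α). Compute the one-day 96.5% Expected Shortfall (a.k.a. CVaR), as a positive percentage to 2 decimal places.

1.89%

ES = −(0.14%) + 0.92% × 2.208 = 1.891%.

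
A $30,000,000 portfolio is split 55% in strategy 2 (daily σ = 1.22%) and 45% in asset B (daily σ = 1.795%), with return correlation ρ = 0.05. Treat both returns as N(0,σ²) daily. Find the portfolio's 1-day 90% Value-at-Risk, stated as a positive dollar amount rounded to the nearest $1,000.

σ_p² = 0.55²·1.22² + 0.45²·1.795² + 2·0.05·0.55·0.45·1.22·1.795 = 1.1569 (%²).
σ_p = √1.1569 = 1.076%.
At 90%, z = 1.282.
VaR = 1.282 × 1.076% = 1.379%; on $30,000,000 that is $413,700.

$414,000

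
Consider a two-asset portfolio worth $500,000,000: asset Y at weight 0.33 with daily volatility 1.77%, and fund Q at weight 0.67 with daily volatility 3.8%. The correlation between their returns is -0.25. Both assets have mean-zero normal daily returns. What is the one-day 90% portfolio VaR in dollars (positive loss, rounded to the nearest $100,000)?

$15,800,000

σ_p² = 0.33²·1.77² + 0.67²·3.8² + 2·-0.25·0.33·0.67·1.77·3.8 = 6.0797 (%²).
σ_p = √6.0797 = 2.466%.
At 90%, z = 1.282.
VaR = 1.282 × 2.466% = 3.161%; on $500,000,000 that is $15,805,000.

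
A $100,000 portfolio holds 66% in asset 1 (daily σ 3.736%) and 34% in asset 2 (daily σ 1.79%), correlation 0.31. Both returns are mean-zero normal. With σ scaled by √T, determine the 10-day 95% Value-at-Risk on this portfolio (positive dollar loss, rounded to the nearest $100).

σ_p = √(0.66²·3.736² + 0.34²·1.79² + 2·0.31·0.66·0.34·3.736·1.79) = 2.717%.
σ_{10d} = 2.717% × √10 = 8.592%.
z(95%) = 1.645.
VaR = 1.645 × 8.592% = 14.134%; on $100,000 that is $14,134.

$14,100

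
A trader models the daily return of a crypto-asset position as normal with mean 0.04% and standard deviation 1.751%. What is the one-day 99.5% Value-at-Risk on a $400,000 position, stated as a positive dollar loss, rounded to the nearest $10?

$17,880

At 99.5% one-sided, z = 2.576.
VaR = −μ + z·σ = −(0.04%) + 2.576 × 1.751% = 4.471%.
On $400,000: 0.04471 × $400,000 = $17,884.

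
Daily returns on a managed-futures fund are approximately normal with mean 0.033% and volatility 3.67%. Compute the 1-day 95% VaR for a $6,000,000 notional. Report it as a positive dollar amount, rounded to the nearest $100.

At 95% one-sided, z = 1.645.
VaR = −μ + z·σ = −(0.033%) + 1.645 × 3.67% = 6.004%.
On $6,000,000: 0.06004 × $6,000,000 = $360,240.

$360,200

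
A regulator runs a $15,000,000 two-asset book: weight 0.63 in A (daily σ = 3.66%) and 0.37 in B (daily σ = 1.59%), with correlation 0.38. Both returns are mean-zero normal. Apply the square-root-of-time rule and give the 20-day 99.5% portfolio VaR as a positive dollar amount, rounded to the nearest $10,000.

σ_p = √(0.63²·3.66² + 0.37²·1.59² + 2·0.38·0.63·0.37·3.66·1.59) = 2.587%.
σ_{20d} = 2.587% × √20 = 11.569%.
z(99.5%) = 2.576.
VaR = 2.576 × 11.569% = 29.802%; on $15,000,000 that is $4,470,300.

$4,470,000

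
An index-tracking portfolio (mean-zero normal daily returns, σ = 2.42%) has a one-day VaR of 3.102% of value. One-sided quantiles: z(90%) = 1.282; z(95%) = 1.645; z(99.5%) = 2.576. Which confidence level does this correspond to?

Implied z = VaR/σ = 3.102 / 2.42 = 1.282.
This matches z(90%) = 1.282.

90%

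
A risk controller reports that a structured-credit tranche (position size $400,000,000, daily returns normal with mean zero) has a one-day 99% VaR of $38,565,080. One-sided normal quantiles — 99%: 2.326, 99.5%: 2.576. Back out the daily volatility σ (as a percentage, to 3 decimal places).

VaR as a fraction: $38,565,080 / $400,000,000 = 9.641%.
σ = VaR / z = 9.641% / 2.326 = 4.145%.

4.145%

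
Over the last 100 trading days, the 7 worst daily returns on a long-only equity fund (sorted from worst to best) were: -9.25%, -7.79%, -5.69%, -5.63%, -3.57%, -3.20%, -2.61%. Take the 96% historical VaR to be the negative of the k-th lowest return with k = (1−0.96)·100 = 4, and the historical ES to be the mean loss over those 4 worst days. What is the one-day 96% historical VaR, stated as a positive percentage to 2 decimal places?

k = 4; the 4th lowest return is -5.63%, so VaR = 5.63%.

5.63%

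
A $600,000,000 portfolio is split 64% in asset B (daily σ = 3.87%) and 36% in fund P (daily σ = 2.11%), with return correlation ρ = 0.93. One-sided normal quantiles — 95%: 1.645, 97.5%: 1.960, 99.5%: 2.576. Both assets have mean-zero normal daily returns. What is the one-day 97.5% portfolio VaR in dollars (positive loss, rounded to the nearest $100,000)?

$37,600,000

σ_p² = 0.64²·3.87² + 0.36²·2.11² + 2·0.93·0.64·0.36·3.87·2.11 = 10.2109 (%²).
σ_p = √10.2109 = 3.195%.
VaR = 1.960 × 3.195% = 6.262%; on $600,000,000 that is $37,572,000.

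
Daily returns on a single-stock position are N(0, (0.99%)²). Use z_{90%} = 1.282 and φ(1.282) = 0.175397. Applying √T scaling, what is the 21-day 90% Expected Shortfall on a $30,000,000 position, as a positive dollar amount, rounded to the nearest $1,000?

$2,387,000

σ_{21d} = 0.99% × √21 = 4.537%.
ES multiplier = φ(z)/(1−α) = 0.175397/0.1 = 1.754.
ES = 4.537% × 1.754 = 7.958%; on $30,000,000: $2,387,400.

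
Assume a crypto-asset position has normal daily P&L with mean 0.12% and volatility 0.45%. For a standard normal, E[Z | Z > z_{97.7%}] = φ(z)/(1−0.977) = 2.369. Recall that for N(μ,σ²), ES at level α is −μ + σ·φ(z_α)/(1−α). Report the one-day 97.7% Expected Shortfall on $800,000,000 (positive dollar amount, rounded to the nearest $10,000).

ES = −(0.12%) + 0.45% × 2.369 = 0.946%.
On $800,000,000: 0.00946 × $800,000,000 = $7,568,000.

$7,570,000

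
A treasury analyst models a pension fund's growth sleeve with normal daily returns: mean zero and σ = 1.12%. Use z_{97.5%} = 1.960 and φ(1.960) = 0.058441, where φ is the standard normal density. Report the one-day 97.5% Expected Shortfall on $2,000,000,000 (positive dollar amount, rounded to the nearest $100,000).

$52,400,000

Tail multiplier: φ(z)/(1−α) = 0.058441 / 0.025 = 2.338.
ES = 1.12% × 2.338 = 2.619%.
On $2,000,000,000: 0.02619 × $2,000,000,000 = $52,380,000.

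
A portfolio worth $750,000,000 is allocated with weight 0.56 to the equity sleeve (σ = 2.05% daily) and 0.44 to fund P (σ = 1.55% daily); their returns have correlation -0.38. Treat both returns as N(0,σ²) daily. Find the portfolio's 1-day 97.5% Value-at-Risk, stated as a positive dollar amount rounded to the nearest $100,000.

$16,000,000

σ_p² = 0.56²·2.05² + 0.44²·1.55² + 2·-0.38·0.56·0.44·2.05·1.55 = 1.1880 (%²).
σ_p = √1.1880 = 1.090%.
At 97.5%, z = 1.960.
VaR = 1.960 × 1.090% = 2.136%; on $750,000,000 that is $16,020,000.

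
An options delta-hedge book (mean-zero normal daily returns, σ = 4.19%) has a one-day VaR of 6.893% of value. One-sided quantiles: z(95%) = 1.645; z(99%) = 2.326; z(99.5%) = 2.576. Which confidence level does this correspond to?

95%

Implied z = VaR/σ = 6.893 / 4.19 = 1.645.
This matches z(95%) = 1.645.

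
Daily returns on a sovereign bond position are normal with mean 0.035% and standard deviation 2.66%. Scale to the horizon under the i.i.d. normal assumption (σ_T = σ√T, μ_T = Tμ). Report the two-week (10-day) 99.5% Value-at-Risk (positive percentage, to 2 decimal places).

21.32%

At 99.5%, z = 2.576.
σ_{10d} = 2.66% × √10 = 8.412%; μ_{10d} = 10 × 0.035% = 0.350%.
VaR = −(0.350%) + 2.576 × 8.412% = 21.319%.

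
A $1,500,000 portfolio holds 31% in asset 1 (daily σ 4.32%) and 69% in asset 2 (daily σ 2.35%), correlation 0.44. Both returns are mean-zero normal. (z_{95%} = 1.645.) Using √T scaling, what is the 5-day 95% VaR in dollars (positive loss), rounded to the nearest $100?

$138,900

σ_p = √(0.31²·4.32² + 0.69²·2.35² + 2·0.44·0.31·0.69·4.32·2.35) = 2.517%.
σ_{5d} = 2.517% × √5 = 5.628%.
VaR = 1.645 × 5.628% = 9.258%; on $1,500,000 that is $138,870.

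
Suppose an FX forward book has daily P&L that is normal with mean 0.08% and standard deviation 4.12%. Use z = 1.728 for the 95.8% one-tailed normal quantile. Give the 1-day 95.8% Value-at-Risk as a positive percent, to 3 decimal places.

VaR = −μ + z·σ = −(0.08%) + 1.728 × 4.12% = 7.039%.

7.039%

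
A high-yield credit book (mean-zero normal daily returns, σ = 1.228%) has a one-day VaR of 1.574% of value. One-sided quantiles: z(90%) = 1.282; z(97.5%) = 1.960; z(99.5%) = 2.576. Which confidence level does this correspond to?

90%

Implied z = VaR/σ = 1.574 / 1.228 = 1.282.
This matches z(90%) = 1.282.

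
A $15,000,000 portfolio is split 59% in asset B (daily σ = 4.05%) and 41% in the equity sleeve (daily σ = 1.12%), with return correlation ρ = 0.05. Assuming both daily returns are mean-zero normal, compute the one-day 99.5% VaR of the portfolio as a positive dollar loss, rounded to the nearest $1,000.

σ_p² = 0.59²·4.05² + 0.41²·1.12² + 2·0.05·0.59·0.41·4.05·1.12 = 6.0303 (%²).
σ_p = √6.0303 = 2.456%.
At 99.5%, z = 2.576.
VaR = 2.576 × 2.456% = 6.327%; on $15,000,000 that is $949,050.

$949,000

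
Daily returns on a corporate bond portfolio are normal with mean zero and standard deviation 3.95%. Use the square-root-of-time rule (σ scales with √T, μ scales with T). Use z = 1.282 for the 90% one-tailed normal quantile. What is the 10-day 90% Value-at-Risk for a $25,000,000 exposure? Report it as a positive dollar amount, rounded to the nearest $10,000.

σ_{10d} = 3.95% × √10 = 12.491%.
VaR = 1.282 × 12.491% = 16.013%.
On $25,000,000: 0.16013 × $25,000,000 = $4,003,250.

$4,000,000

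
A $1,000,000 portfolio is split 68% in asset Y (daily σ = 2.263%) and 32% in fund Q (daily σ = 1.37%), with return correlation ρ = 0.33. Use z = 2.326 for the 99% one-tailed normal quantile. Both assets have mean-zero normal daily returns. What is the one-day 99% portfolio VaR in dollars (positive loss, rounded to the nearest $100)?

σ_p² = 0.68²·2.263² + 0.32²·1.37² + 2·0.33·0.68·0.32·2.263·1.37 = 3.0055 (%²).
σ_p = √3.0055 = 1.734%.
VaR = 2.326 × 1.734% = 4.033%; on $1,000,000 that is $40,330.

$40,300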